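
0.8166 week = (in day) 5.716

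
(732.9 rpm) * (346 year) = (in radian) 8.374e+11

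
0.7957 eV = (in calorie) 3.047e-20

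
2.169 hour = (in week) 0.01291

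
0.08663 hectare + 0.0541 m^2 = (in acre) 0.2141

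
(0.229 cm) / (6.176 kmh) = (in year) 4.233e-11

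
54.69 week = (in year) 1.049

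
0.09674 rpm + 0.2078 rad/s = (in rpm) 2.081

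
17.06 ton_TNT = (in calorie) 1.706e+10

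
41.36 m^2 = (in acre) 0.01022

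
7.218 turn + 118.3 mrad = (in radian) 45.47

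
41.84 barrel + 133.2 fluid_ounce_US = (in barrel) 41.86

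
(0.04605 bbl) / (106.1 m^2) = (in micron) 69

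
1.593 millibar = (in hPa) 1.593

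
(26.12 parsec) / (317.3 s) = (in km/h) 9.144e+15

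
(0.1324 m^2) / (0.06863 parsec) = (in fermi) 0.06252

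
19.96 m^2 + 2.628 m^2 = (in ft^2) 243.1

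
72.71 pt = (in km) 2.565e-05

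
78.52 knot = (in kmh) 145.4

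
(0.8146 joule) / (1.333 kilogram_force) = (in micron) 6.232e+04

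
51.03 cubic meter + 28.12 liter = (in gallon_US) 1.349e+04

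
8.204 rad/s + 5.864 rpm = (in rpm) 84.21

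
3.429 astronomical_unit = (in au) 3.429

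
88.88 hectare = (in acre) 219.6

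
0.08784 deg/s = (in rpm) 0.01464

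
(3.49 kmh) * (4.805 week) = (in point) 7.986e+09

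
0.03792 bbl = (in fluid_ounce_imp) 212.2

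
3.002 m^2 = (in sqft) 32.31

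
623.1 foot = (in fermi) 1.899e+17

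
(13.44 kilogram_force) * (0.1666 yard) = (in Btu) 0.01903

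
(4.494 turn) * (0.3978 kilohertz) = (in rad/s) 1.123e+04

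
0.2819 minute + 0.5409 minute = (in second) 49.37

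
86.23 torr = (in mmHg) 86.23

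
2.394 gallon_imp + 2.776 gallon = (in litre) 21.39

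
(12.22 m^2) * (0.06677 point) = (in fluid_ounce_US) 9.733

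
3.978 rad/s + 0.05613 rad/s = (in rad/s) 4.034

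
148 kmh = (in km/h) 148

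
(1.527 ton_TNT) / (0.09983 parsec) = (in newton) 2.074e-06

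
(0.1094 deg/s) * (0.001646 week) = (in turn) 0.3025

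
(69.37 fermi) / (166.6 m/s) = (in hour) 1.157e-19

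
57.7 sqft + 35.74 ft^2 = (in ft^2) 93.44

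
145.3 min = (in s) 8718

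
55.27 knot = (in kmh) 102.4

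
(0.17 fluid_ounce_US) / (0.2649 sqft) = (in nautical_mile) 1.103e-07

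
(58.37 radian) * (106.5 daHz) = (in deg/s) 3.562e+06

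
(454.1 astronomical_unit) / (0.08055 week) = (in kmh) 5.02e+09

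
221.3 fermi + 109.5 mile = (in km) 176.2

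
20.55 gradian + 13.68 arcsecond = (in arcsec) 6.66e+04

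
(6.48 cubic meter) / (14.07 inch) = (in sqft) 195.2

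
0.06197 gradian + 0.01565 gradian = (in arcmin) 4.191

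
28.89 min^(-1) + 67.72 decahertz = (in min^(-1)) 4.066e+04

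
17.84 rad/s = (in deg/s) 1022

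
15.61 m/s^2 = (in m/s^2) 15.61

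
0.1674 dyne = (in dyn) 0.1674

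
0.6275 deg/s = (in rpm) 0.1046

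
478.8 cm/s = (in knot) 9.307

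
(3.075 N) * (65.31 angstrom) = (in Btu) 1.903e-11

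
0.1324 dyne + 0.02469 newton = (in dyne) 2469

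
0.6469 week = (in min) 6521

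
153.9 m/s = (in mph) 344.3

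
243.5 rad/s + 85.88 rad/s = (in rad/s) 329.4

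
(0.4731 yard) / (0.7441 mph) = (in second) 1.301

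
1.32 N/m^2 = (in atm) 1.303e-05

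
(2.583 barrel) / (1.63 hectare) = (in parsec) 8.165e-22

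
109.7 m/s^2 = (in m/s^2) 109.7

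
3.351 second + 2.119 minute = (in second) 130.5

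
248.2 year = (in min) 1.305e+08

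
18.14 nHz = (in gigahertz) 1.814e-17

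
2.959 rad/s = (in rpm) 28.26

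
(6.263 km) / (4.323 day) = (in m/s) 0.01677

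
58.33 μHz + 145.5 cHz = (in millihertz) 1455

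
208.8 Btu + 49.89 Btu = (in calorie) 6.523e+04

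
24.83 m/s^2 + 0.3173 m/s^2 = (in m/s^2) 25.15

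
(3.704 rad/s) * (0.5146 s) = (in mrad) 1906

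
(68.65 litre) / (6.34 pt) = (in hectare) 0.003069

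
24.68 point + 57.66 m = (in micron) 5.767e+07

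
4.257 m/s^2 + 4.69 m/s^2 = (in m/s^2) 8.947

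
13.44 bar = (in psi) 194.9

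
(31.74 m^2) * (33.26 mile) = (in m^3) 1.699e+06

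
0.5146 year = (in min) 2.705e+05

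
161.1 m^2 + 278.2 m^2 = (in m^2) 439.3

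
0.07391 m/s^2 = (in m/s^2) 0.07391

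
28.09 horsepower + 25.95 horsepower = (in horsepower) 54.04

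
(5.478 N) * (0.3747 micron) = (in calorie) 4.906e-07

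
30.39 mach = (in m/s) 1.035e+04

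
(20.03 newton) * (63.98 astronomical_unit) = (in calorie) 4.582e+13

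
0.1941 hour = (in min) 11.65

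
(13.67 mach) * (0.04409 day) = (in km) 1.773e+04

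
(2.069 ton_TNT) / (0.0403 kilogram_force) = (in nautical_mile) 1.183e+07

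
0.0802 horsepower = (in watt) 59.81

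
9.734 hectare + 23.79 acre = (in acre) 47.84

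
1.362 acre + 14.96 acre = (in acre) 16.32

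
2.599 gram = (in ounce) 0.09168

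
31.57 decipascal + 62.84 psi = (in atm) 4.276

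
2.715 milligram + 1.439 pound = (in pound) 1.439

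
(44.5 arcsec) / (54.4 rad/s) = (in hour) 1.102e-09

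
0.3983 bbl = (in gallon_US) 16.73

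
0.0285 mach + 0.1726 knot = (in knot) 19.04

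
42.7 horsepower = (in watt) 3.184e+04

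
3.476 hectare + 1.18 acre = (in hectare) 3.954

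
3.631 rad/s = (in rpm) 34.67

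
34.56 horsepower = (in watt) 2.577e+04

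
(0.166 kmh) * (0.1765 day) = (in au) 4.7e-09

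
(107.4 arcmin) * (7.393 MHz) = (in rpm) 2.206e+06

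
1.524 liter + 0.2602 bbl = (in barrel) 0.2698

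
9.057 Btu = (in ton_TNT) 2.284e-06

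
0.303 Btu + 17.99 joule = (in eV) 2.108e+21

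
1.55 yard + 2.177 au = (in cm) 3.257e+13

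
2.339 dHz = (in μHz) 2.339e+05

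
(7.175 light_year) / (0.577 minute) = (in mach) 5.758e+12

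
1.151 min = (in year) 2.19e-06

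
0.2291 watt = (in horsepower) 0.0003072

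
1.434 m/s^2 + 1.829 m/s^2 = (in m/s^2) 3.263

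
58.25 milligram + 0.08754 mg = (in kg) 5.834e-05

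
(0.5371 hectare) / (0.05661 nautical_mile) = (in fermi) 5.123e+16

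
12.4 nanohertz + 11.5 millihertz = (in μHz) 1.15e+04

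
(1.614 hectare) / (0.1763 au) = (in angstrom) 6120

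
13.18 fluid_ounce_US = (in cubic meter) 0.0003898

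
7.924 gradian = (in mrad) 124.5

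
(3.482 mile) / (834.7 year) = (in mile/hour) 4.762e-07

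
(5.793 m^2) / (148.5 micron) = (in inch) 1.536e+06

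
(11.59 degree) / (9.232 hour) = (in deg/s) 0.0003487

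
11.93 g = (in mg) 1.193e+04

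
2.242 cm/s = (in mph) 0.05015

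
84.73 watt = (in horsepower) 0.1136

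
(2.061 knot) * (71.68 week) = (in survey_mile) 2.856e+04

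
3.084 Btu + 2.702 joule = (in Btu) 3.087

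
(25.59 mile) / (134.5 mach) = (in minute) 0.01499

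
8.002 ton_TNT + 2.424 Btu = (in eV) 2.09e+29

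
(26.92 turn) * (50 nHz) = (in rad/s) 8.457e-06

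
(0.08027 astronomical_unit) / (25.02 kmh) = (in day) 2e+04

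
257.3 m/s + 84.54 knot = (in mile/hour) 672.9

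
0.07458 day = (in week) 0.01065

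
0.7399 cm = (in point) 20.97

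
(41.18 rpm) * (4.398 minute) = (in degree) 6.52e+04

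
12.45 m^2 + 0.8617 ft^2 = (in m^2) 12.53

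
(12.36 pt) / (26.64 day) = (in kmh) 6.82e-09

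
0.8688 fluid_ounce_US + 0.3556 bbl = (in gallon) 14.94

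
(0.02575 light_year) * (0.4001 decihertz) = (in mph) 2.18e+13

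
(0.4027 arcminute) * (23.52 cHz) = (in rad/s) 2.755e-05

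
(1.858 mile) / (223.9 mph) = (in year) 9.473e-07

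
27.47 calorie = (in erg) 1.149e+09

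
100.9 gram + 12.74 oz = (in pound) 1.019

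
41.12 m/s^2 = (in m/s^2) 41.12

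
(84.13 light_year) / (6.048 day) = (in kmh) 5.483e+12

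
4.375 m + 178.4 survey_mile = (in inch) 1.13e+07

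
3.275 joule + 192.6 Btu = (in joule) 2.032e+05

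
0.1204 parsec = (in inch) 1.463e+17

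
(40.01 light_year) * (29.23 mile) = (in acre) 4.4e+18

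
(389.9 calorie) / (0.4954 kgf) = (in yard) 367.2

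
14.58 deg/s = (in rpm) 2.43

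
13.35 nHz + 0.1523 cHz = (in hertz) 0.001523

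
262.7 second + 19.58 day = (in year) 0.05365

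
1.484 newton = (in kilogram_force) 0.1513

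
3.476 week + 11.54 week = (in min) 1.514e+05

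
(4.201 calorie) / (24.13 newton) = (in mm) 728.4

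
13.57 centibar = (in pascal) 1.357e+04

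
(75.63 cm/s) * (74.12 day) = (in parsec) 1.57e-10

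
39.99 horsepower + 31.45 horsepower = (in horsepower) 71.44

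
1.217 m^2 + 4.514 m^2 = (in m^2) 5.731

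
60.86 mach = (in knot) 4.028e+04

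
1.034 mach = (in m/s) 352.1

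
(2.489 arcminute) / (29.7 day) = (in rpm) 2.694e-09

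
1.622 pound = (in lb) 1.622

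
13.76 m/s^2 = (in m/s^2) 13.76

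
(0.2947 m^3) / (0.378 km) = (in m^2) 0.0007796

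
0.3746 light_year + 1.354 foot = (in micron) 3.544e+21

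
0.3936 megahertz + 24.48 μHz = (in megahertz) 0.3936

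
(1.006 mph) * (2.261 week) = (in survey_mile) 382.1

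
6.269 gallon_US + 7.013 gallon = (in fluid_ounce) 1700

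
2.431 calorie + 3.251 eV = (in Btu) 0.009641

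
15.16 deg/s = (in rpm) 2.527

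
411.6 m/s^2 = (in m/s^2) 411.6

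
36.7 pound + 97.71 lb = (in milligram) 6.097e+07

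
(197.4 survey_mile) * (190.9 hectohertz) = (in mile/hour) 1.357e+10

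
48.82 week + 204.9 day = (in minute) 7.872e+05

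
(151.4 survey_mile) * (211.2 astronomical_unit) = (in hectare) 7.698e+14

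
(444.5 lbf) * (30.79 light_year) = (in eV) 3.595e+39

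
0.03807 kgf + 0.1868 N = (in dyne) 5.601e+04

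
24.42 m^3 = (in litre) 2.442e+04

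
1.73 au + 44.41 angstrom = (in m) 2.588e+11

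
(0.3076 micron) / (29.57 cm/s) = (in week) 1.72e-12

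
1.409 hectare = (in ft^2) 1.517e+05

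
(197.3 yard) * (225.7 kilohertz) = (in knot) 7.915e+07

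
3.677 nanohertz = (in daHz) 3.677e-10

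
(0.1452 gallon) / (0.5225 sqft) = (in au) 7.569e-14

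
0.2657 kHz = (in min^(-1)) 1.594e+04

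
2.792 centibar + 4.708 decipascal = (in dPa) 2.792e+04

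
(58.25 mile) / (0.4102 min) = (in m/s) 3809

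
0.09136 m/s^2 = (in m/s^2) 0.09136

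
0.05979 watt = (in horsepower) 8.018e-05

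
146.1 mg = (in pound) 0.0003221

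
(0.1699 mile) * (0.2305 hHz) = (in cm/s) 6.303e+05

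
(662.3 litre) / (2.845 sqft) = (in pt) 7103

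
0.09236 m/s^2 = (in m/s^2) 0.09236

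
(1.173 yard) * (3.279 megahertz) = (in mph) 7.867e+06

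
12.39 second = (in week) 2.049e-05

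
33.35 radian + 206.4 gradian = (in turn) 5.824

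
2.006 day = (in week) 0.2866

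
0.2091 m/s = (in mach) 0.0006141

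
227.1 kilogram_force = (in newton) 2227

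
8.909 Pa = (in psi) 0.001292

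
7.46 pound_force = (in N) 33.18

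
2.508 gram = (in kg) 0.002508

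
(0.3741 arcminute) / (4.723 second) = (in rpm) 0.00022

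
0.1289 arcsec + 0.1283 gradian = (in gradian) 0.1283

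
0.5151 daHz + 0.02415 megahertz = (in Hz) 2.416e+04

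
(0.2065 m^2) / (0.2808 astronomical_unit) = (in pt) 1.393e-08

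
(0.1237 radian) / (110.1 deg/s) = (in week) 1.064e-07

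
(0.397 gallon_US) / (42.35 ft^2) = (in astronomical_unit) 2.553e-15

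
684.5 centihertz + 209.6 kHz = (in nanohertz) 2.096e+14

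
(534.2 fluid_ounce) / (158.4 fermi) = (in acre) 2.465e+07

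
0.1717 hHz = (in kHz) 0.01717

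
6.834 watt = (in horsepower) 0.009165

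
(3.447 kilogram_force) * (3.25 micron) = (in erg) 1099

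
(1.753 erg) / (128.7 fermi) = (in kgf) 1.389e+05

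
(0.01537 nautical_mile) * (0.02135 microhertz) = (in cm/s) 6.077e-05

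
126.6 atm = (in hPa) 1.283e+05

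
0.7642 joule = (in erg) 7.642e+06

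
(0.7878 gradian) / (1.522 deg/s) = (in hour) 0.0001294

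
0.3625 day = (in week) 0.05179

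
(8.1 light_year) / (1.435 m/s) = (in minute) 8.9e+14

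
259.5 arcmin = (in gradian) 4.806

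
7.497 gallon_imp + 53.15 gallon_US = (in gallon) 62.15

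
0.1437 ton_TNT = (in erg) 6.012e+15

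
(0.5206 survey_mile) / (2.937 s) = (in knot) 554.5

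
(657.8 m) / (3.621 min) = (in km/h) 10.9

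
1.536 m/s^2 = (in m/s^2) 1.536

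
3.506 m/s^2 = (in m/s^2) 3.506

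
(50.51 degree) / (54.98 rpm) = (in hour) 4.253e-05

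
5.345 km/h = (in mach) 0.00436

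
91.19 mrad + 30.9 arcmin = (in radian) 0.1002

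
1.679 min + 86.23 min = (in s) 5275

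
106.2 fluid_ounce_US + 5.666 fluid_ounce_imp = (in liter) 3.302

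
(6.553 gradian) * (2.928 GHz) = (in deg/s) 1.727e+10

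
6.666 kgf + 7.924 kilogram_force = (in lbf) 32.17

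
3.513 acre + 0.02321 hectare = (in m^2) 1.445e+04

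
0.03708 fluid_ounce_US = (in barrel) 6.897e-06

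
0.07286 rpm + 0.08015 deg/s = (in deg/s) 0.5173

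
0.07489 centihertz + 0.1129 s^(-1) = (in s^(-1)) 0.1136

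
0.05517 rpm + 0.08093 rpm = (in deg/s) 0.8166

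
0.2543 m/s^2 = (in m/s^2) 0.2543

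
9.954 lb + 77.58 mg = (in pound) 9.954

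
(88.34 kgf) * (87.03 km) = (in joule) 7.54e+07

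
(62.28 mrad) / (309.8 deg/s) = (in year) 3.652e-10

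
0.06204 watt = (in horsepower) 8.32e-05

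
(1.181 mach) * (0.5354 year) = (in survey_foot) 2.228e+10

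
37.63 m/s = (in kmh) 135.5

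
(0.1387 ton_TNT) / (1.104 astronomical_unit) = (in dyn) 351.4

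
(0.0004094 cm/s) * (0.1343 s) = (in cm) 5.498e-05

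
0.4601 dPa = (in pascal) 0.04601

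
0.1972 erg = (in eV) 1.231e+11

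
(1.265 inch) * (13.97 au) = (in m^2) 6.715e+10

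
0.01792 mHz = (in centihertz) 0.001792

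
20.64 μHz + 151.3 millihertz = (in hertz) 0.1513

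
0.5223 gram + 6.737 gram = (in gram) 7.259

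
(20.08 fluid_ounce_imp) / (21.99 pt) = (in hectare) 7.355e-06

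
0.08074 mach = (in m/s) 27.49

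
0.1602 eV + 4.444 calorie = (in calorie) 4.444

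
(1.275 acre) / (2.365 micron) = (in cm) 2.182e+11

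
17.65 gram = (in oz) 0.6226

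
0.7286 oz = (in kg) 0.02066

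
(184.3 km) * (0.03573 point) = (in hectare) 0.0002323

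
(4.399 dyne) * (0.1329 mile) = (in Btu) 8.918e-06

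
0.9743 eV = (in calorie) 3.731e-20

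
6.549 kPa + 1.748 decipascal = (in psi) 0.9499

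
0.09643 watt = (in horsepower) 0.0001293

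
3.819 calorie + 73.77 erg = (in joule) 15.98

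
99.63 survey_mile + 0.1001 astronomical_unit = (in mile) 9.305e+06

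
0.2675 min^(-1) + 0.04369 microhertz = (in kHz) 4.458e-06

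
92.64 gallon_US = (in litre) 350.7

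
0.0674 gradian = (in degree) 0.06066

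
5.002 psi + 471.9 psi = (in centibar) 3288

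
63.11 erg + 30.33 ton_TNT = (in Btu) 1.203e+08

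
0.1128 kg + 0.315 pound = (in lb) 0.5637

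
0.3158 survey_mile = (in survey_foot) 1667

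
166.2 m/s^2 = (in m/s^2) 166.2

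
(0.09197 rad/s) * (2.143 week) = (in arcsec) 2.459e+10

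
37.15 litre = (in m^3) 0.03715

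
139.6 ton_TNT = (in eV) 3.646e+30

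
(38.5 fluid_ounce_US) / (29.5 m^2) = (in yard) 4.221e-05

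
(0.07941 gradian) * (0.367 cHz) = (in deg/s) 0.0002623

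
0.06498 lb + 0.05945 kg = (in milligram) 8.892e+04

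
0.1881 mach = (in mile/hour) 143.3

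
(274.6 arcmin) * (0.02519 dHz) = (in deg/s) 0.01153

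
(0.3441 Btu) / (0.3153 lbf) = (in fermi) 2.589e+17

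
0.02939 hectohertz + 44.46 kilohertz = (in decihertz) 4.446e+05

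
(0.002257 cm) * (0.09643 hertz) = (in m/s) 2.176e-06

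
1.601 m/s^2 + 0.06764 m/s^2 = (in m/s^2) 1.669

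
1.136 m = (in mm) 1136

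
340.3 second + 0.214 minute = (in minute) 5.886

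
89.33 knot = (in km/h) 165.4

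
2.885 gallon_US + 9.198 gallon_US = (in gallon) 12.08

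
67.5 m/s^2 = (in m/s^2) 67.5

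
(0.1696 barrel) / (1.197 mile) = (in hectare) 1.4e-09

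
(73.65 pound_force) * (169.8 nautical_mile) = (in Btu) 9.765e+04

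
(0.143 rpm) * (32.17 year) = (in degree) 8.705e+08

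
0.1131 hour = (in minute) 6.786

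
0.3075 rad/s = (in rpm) 2.936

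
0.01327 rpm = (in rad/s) 0.00139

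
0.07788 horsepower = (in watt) 58.08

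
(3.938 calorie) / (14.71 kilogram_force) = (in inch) 4.497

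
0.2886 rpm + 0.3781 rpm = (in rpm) 0.6667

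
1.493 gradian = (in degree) 1.344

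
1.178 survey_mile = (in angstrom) 1.896e+13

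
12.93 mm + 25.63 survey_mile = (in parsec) 1.337e-12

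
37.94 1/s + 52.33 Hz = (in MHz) 9.027e-05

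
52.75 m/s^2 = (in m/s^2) 52.75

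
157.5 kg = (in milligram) 1.575e+08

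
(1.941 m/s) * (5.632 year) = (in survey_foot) 1.131e+09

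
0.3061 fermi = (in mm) 3.061e-13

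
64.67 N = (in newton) 64.67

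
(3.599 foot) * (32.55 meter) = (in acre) 0.008823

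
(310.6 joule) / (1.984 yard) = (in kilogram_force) 17.46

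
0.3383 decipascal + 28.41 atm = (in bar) 28.79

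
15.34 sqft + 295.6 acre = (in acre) 295.6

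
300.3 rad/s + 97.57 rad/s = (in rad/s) 397.9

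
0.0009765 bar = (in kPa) 0.09765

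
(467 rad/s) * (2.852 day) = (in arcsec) 2.374e+13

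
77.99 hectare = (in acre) 192.7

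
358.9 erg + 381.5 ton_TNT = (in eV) 9.963e+30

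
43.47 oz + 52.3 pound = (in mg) 2.496e+07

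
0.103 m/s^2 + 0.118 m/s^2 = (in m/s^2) 0.221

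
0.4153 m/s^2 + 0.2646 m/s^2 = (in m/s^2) 0.6799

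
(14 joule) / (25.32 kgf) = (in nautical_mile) 3.044e-05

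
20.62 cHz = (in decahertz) 0.02062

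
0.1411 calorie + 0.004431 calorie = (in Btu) 0.0005771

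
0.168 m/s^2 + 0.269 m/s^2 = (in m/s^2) 0.437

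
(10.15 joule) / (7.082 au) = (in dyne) 9.58e-07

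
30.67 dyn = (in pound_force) 6.895e-05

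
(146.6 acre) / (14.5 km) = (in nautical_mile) 0.02209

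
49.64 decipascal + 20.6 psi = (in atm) 1.402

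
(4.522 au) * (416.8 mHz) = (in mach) 8.281e+08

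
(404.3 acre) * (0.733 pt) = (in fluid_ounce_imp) 1.489e+07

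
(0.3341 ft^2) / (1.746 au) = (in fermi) 118.8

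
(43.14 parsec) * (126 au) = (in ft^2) 2.701e+32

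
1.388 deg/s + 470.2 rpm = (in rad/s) 49.26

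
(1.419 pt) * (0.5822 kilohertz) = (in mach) 0.0008559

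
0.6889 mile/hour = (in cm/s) 30.8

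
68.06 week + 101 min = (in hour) 1.144e+04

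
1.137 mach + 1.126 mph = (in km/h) 1396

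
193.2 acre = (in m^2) 7.819e+05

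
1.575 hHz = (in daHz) 15.75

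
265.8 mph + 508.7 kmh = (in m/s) 260.1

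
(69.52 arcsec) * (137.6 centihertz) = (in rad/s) 0.0004638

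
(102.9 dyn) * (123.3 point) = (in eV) 2.794e+14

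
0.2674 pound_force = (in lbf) 0.2674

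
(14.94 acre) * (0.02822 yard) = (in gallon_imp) 3.432e+05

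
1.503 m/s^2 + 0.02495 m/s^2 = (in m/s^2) 1.528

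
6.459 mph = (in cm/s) 288.7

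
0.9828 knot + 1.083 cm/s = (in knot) 1.004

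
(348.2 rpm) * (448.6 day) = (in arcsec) 2.915e+14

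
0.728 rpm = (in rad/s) 0.07624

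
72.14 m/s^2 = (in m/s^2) 72.14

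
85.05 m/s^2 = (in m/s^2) 85.05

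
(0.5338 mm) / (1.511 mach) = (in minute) 1.729e-08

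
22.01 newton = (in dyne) 2.201e+06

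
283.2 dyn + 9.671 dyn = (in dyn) 292.9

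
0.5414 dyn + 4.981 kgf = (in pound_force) 10.98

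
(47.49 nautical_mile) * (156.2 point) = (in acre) 1.198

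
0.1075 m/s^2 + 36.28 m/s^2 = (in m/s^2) 36.39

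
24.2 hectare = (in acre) 59.8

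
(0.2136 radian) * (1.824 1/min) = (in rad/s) 0.006493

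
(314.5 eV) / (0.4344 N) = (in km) 1.16e-19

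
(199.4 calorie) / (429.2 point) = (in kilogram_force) 561.9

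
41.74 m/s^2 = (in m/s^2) 41.74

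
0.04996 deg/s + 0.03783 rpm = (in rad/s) 0.004834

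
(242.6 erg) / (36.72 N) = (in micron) 0.6607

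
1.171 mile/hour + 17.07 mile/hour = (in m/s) 8.154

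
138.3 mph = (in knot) 120.2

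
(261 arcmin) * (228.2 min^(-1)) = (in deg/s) 16.54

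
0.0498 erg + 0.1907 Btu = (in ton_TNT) 4.809e-08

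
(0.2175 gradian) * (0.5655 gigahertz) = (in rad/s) 1.932e+06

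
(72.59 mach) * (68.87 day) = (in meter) 1.471e+11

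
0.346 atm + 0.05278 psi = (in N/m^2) 3.542e+04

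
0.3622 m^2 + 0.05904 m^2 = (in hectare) 4.212e-05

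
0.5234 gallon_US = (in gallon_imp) 0.4358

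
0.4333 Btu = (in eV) 2.853e+21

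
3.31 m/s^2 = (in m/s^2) 3.31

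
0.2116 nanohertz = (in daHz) 2.116e-11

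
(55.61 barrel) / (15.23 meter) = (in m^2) 0.5805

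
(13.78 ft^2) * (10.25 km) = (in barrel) 8.254e+04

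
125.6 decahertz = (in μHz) 1.256e+09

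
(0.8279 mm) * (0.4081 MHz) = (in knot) 656.8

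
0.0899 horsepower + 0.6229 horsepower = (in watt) 531.5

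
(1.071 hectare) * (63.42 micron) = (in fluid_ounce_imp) 2.391e+04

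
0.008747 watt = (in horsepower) 1.173e-05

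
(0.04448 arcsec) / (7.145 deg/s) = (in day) 2.001e-11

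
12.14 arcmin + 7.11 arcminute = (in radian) 0.0056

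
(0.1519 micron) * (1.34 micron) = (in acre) 5.03e-17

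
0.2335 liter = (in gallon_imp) 0.05136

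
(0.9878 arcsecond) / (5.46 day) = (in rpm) 9.694e-11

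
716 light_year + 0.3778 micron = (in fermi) 6.774e+33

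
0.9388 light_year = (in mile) 5.519e+12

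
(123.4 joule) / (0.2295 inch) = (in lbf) 4759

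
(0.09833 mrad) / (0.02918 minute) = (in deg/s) 0.003218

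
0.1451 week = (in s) 8.776e+04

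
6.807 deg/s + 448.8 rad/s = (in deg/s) 2.572e+04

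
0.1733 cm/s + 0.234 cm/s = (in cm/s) 0.4073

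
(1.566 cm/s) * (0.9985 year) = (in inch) 1.941e+07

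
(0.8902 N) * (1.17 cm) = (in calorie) 0.002489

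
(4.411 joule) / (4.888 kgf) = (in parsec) 2.982e-18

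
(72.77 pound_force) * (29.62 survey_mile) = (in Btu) 1.463e+04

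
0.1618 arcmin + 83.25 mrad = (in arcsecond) 1.718e+04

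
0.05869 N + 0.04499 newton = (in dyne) 1.037e+04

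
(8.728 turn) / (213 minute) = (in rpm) 0.04098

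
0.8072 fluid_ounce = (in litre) 0.02387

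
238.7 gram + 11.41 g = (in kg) 0.2501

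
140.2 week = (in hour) 2.355e+04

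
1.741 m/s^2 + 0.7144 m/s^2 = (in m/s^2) 2.455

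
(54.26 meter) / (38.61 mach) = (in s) 0.004127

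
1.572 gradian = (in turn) 0.00393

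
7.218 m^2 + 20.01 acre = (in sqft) 8.717e+05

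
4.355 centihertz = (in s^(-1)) 0.04355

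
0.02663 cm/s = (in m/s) 0.0002663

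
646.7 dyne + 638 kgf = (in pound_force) 1407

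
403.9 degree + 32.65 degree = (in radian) 7.619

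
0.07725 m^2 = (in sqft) 0.8315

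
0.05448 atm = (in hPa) 55.2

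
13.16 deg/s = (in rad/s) 0.2297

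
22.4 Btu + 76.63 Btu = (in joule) 1.045e+05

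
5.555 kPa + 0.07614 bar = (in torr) 98.78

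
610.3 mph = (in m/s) 272.8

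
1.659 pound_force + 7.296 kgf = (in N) 78.93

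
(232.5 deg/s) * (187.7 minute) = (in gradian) 2.909e+06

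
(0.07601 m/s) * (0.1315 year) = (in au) 2.107e-06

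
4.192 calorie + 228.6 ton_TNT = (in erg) 9.565e+18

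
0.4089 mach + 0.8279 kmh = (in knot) 271.1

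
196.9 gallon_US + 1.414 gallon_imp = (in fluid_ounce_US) 2.542e+04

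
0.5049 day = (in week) 0.07213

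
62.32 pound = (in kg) 28.27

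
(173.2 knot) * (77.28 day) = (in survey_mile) 3.697e+05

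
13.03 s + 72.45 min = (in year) 0.0001383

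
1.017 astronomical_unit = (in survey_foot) 4.991e+11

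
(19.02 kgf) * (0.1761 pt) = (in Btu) 1.098e-05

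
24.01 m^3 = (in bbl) 151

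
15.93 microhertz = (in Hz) 1.593e-05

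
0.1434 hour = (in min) 8.604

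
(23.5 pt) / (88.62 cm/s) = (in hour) 2.599e-06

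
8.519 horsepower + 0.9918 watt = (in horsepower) 8.52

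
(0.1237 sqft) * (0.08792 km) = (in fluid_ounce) 3.417e+04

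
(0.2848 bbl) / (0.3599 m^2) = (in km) 0.0001258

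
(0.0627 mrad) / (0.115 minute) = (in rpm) 8.677e-05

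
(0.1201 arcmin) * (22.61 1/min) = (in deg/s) 0.0007543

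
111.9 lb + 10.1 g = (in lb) 111.9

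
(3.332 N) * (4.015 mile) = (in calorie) 5146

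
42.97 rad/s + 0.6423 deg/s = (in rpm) 410.4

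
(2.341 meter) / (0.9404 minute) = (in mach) 0.0001218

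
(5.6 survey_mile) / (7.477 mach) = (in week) 5.853e-06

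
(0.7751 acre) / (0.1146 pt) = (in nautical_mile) 4.189e+04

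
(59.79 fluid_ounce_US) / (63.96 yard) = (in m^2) 3.023e-05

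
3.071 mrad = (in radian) 0.003071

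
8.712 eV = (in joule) 1.396e-18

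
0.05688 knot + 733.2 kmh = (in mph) 455.7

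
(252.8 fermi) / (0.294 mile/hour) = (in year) 6.099e-20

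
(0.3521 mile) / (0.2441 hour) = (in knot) 1.253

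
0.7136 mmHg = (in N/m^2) 95.14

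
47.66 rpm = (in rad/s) 4.991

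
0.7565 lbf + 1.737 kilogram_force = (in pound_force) 4.586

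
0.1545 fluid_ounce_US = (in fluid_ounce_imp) 0.1608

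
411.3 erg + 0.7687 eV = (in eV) 2.567e+14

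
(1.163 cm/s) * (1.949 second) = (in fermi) 2.267e+13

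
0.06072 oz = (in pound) 0.003795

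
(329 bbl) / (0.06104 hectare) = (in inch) 3.374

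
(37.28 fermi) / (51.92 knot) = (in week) 2.308e-21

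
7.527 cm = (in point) 213.4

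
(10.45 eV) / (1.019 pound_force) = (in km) 3.694e-22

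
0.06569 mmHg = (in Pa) 8.758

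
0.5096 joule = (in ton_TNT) 1.218e-10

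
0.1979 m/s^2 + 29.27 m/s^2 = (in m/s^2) 29.47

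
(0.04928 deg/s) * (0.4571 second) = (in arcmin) 1.352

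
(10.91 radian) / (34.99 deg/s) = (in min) 0.2978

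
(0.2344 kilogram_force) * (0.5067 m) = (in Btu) 0.001104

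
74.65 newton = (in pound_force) 16.78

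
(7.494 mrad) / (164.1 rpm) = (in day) 5.047e-09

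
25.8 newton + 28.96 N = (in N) 54.76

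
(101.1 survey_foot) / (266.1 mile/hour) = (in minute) 0.004317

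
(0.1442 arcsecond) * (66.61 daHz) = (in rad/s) 0.0004657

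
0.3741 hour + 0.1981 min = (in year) 4.308e-05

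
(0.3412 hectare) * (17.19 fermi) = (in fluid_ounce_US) 1.983e-06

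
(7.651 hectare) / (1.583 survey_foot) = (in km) 158.6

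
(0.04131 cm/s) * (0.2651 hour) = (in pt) 1118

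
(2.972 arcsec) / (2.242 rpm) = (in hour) 1.705e-08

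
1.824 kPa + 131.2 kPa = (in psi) 19.29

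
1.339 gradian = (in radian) 0.02103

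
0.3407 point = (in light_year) 1.27e-20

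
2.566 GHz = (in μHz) 2.566e+15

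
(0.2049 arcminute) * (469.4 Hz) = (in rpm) 0.2672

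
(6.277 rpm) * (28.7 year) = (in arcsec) 1.227e+14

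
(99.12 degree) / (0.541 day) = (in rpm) 0.0003534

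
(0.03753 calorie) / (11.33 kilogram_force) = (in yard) 0.001546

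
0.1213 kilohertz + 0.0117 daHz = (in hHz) 1.214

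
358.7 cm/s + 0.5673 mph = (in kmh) 13.83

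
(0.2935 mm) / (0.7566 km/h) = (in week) 2.309e-09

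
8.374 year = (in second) 2.641e+08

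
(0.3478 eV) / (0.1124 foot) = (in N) 1.627e-18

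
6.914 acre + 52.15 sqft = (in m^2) 2.798e+04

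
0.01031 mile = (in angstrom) 1.659e+11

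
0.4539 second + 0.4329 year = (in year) 0.4329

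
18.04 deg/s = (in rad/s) 0.3149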